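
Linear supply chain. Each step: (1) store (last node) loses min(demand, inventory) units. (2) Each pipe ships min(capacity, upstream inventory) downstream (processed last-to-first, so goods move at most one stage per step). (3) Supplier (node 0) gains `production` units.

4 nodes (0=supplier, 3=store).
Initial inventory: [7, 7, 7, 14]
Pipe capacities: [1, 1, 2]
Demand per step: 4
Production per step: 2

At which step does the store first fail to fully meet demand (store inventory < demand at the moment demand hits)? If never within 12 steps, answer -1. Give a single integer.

Step 1: demand=4,sold=4 ship[2->3]=2 ship[1->2]=1 ship[0->1]=1 prod=2 -> [8 7 6 12]
Step 2: demand=4,sold=4 ship[2->3]=2 ship[1->2]=1 ship[0->1]=1 prod=2 -> [9 7 5 10]
Step 3: demand=4,sold=4 ship[2->3]=2 ship[1->2]=1 ship[0->1]=1 prod=2 -> [10 7 4 8]
Step 4: demand=4,sold=4 ship[2->3]=2 ship[1->2]=1 ship[0->1]=1 prod=2 -> [11 7 3 6]
Step 5: demand=4,sold=4 ship[2->3]=2 ship[1->2]=1 ship[0->1]=1 prod=2 -> [12 7 2 4]
Step 6: demand=4,sold=4 ship[2->3]=2 ship[1->2]=1 ship[0->1]=1 prod=2 -> [13 7 1 2]
Step 7: demand=4,sold=2 ship[2->3]=1 ship[1->2]=1 ship[0->1]=1 prod=2 -> [14 7 1 1]
Step 8: demand=4,sold=1 ship[2->3]=1 ship[1->2]=1 ship[0->1]=1 prod=2 -> [15 7 1 1]
Step 9: demand=4,sold=1 ship[2->3]=1 ship[1->2]=1 ship[0->1]=1 prod=2 -> [16 7 1 1]
Step 10: demand=4,sold=1 ship[2->3]=1 ship[1->2]=1 ship[0->1]=1 prod=2 -> [17 7 1 1]
Step 11: demand=4,sold=1 ship[2->3]=1 ship[1->2]=1 ship[0->1]=1 prod=2 -> [18 7 1 1]
Step 12: demand=4,sold=1 ship[2->3]=1 ship[1->2]=1 ship[0->1]=1 prod=2 -> [19 7 1 1]
First stockout at step 7

7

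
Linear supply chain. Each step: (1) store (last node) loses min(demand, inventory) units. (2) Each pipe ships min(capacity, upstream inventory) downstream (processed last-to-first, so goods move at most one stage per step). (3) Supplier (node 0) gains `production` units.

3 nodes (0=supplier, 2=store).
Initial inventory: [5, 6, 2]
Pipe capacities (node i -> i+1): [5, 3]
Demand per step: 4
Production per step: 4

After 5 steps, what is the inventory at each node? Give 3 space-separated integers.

Step 1: demand=4,sold=2 ship[1->2]=3 ship[0->1]=5 prod=4 -> inv=[4 8 3]
Step 2: demand=4,sold=3 ship[1->2]=3 ship[0->1]=4 prod=4 -> inv=[4 9 3]
Step 3: demand=4,sold=3 ship[1->2]=3 ship[0->1]=4 prod=4 -> inv=[4 10 3]
Step 4: demand=4,sold=3 ship[1->2]=3 ship[0->1]=4 prod=4 -> inv=[4 11 3]
Step 5: demand=4,sold=3 ship[1->2]=3 ship[0->1]=4 prod=4 -> inv=[4 12 3]

4 12 3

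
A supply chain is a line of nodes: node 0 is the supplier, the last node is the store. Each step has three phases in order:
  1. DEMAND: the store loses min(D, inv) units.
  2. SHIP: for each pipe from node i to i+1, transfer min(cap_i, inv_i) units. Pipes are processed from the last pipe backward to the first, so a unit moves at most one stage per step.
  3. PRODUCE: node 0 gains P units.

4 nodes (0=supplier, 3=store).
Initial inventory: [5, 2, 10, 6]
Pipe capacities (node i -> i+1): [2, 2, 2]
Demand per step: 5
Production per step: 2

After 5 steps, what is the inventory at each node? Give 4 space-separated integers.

Step 1: demand=5,sold=5 ship[2->3]=2 ship[1->2]=2 ship[0->1]=2 prod=2 -> inv=[5 2 10 3]
Step 2: demand=5,sold=3 ship[2->3]=2 ship[1->2]=2 ship[0->1]=2 prod=2 -> inv=[5 2 10 2]
Step 3: demand=5,sold=2 ship[2->3]=2 ship[1->2]=2 ship[0->1]=2 prod=2 -> inv=[5 2 10 2]
Step 4: demand=5,sold=2 ship[2->3]=2 ship[1->2]=2 ship[0->1]=2 prod=2 -> inv=[5 2 10 2]
Step 5: demand=5,sold=2 ship[2->3]=2 ship[1->2]=2 ship[0->1]=2 prod=2 -> inv=[5 2 10 2]

5 2 10 2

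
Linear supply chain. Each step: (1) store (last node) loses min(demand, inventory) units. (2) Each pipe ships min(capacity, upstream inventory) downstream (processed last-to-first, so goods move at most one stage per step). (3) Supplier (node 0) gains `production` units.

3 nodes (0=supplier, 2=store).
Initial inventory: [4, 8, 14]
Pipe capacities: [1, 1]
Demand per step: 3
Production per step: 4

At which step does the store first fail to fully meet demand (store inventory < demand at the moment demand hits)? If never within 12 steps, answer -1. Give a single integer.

Step 1: demand=3,sold=3 ship[1->2]=1 ship[0->1]=1 prod=4 -> [7 8 12]
Step 2: demand=3,sold=3 ship[1->2]=1 ship[0->1]=1 prod=4 -> [10 8 10]
Step 3: demand=3,sold=3 ship[1->2]=1 ship[0->1]=1 prod=4 -> [13 8 8]
Step 4: demand=3,sold=3 ship[1->2]=1 ship[0->1]=1 prod=4 -> [16 8 6]
Step 5: demand=3,sold=3 ship[1->2]=1 ship[0->1]=1 prod=4 -> [19 8 4]
Step 6: demand=3,sold=3 ship[1->2]=1 ship[0->1]=1 prod=4 -> [22 8 2]
Step 7: demand=3,sold=2 ship[1->2]=1 ship[0->1]=1 prod=4 -> [25 8 1]
Step 8: demand=3,sold=1 ship[1->2]=1 ship[0->1]=1 prod=4 -> [28 8 1]
Step 9: demand=3,sold=1 ship[1->2]=1 ship[0->1]=1 prod=4 -> [31 8 1]
Step 10: demand=3,sold=1 ship[1->2]=1 ship[0->1]=1 prod=4 -> [34 8 1]
Step 11: demand=3,sold=1 ship[1->2]=1 ship[0->1]=1 prod=4 -> [37 8 1]
Step 12: demand=3,sold=1 ship[1->2]=1 ship[0->1]=1 prod=4 -> [40 8 1]
First stockout at step 7

7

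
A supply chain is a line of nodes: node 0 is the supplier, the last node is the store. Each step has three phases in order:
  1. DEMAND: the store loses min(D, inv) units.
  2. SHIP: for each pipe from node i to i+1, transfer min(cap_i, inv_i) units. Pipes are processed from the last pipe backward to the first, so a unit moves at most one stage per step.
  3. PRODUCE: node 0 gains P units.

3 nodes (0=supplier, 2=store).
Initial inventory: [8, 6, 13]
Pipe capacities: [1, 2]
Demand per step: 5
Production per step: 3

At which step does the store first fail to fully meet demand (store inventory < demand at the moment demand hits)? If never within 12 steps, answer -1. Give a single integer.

Step 1: demand=5,sold=5 ship[1->2]=2 ship[0->1]=1 prod=3 -> [10 5 10]
Step 2: demand=5,sold=5 ship[1->2]=2 ship[0->1]=1 prod=3 -> [12 4 7]
Step 3: demand=5,sold=5 ship[1->2]=2 ship[0->1]=1 prod=3 -> [14 3 4]
Step 4: demand=5,sold=4 ship[1->2]=2 ship[0->1]=1 prod=3 -> [16 2 2]
Step 5: demand=5,sold=2 ship[1->2]=2 ship[0->1]=1 prod=3 -> [18 1 2]
Step 6: demand=5,sold=2 ship[1->2]=1 ship[0->1]=1 prod=3 -> [20 1 1]
Step 7: demand=5,sold=1 ship[1->2]=1 ship[0->1]=1 prod=3 -> [22 1 1]
Step 8: demand=5,sold=1 ship[1->2]=1 ship[0->1]=1 prod=3 -> [24 1 1]
Step 9: demand=5,sold=1 ship[1->2]=1 ship[0->1]=1 prod=3 -> [26 1 1]
Step 10: demand=5,sold=1 ship[1->2]=1 ship[0->1]=1 prod=3 -> [28 1 1]
Step 11: demand=5,sold=1 ship[1->2]=1 ship[0->1]=1 prod=3 -> [30 1 1]
Step 12: demand=5,sold=1 ship[1->2]=1 ship[0->1]=1 prod=3 -> [32 1 1]
First stockout at step 4

4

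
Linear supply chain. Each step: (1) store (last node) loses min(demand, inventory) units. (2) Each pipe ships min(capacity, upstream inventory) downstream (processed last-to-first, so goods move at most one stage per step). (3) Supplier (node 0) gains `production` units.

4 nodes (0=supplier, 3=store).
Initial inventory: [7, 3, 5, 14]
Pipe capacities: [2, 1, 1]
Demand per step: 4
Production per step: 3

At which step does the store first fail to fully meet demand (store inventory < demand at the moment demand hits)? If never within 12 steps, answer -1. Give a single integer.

Step 1: demand=4,sold=4 ship[2->3]=1 ship[1->2]=1 ship[0->1]=2 prod=3 -> [8 4 5 11]
Step 2: demand=4,sold=4 ship[2->3]=1 ship[1->2]=1 ship[0->1]=2 prod=3 -> [9 5 5 8]
Step 3: demand=4,sold=4 ship[2->3]=1 ship[1->2]=1 ship[0->1]=2 prod=3 -> [10 6 5 5]
Step 4: demand=4,sold=4 ship[2->3]=1 ship[1->2]=1 ship[0->1]=2 prod=3 -> [11 7 5 2]
Step 5: demand=4,sold=2 ship[2->3]=1 ship[1->2]=1 ship[0->1]=2 prod=3 -> [12 8 5 1]
Step 6: demand=4,sold=1 ship[2->3]=1 ship[1->2]=1 ship[0->1]=2 prod=3 -> [13 9 5 1]
Step 7: demand=4,sold=1 ship[2->3]=1 ship[1->2]=1 ship[0->1]=2 prod=3 -> [14 10 5 1]
Step 8: demand=4,sold=1 ship[2->3]=1 ship[1->2]=1 ship[0->1]=2 prod=3 -> [15 11 5 1]
Step 9: demand=4,sold=1 ship[2->3]=1 ship[1->2]=1 ship[0->1]=2 prod=3 -> [16 12 5 1]
Step 10: demand=4,sold=1 ship[2->3]=1 ship[1->2]=1 ship[0->1]=2 prod=3 -> [17 13 5 1]
Step 11: demand=4,sold=1 ship[2->3]=1 ship[1->2]=1 ship[0->1]=2 prod=3 -> [18 14 5 1]
Step 12: demand=4,sold=1 ship[2->3]=1 ship[1->2]=1 ship[0->1]=2 prod=3 -> [19 15 5 1]
First stockout at step 5

5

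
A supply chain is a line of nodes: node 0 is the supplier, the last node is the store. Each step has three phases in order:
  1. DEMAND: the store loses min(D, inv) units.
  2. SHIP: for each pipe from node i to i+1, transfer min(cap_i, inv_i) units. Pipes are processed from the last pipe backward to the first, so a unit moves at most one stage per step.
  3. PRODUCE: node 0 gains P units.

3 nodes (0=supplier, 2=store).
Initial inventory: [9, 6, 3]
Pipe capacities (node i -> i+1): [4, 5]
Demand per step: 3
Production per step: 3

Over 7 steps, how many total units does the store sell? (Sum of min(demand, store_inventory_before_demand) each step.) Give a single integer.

Step 1: sold=3 (running total=3) -> [8 5 5]
Step 2: sold=3 (running total=6) -> [7 4 7]
Step 3: sold=3 (running total=9) -> [6 4 8]
Step 4: sold=3 (running total=12) -> [5 4 9]
Step 5: sold=3 (running total=15) -> [4 4 10]
Step 6: sold=3 (running total=18) -> [3 4 11]
Step 7: sold=3 (running total=21) -> [3 3 12]

Answer: 21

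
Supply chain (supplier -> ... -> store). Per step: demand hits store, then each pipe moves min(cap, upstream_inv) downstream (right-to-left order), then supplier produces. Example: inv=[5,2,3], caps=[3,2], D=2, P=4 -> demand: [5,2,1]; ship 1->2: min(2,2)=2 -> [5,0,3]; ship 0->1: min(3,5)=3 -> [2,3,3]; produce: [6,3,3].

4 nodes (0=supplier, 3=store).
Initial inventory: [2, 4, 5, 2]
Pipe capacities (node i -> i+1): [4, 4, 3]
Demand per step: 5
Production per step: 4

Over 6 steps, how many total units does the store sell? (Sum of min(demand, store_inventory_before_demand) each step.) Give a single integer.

Step 1: sold=2 (running total=2) -> [4 2 6 3]
Step 2: sold=3 (running total=5) -> [4 4 5 3]
Step 3: sold=3 (running total=8) -> [4 4 6 3]
Step 4: sold=3 (running total=11) -> [4 4 7 3]
Step 5: sold=3 (running total=14) -> [4 4 8 3]
Step 6: sold=3 (running total=17) -> [4 4 9 3]

Answer: 17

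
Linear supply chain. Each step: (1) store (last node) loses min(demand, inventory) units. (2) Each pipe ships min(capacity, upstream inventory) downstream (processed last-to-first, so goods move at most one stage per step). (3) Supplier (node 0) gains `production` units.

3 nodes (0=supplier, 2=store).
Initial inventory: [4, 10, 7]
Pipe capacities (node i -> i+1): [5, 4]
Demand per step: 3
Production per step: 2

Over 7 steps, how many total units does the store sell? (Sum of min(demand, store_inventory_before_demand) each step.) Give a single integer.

Answer: 21

Derivation:
Step 1: sold=3 (running total=3) -> [2 10 8]
Step 2: sold=3 (running total=6) -> [2 8 9]
Step 3: sold=3 (running total=9) -> [2 6 10]
Step 4: sold=3 (running total=12) -> [2 4 11]
Step 5: sold=3 (running total=15) -> [2 2 12]
Step 6: sold=3 (running total=18) -> [2 2 11]
Step 7: sold=3 (running total=21) -> [2 2 10]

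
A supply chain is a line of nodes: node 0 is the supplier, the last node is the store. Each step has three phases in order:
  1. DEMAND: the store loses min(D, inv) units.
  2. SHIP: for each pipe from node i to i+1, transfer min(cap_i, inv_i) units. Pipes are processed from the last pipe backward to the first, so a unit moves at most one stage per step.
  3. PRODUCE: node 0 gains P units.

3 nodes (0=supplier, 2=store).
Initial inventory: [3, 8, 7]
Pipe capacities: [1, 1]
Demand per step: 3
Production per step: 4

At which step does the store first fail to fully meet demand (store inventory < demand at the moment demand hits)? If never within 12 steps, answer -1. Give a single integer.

Step 1: demand=3,sold=3 ship[1->2]=1 ship[0->1]=1 prod=4 -> [6 8 5]
Step 2: demand=3,sold=3 ship[1->2]=1 ship[0->1]=1 prod=4 -> [9 8 3]
Step 3: demand=3,sold=3 ship[1->2]=1 ship[0->1]=1 prod=4 -> [12 8 1]
Step 4: demand=3,sold=1 ship[1->2]=1 ship[0->1]=1 prod=4 -> [15 8 1]
Step 5: demand=3,sold=1 ship[1->2]=1 ship[0->1]=1 prod=4 -> [18 8 1]
Step 6: demand=3,sold=1 ship[1->2]=1 ship[0->1]=1 prod=4 -> [21 8 1]
Step 7: demand=3,sold=1 ship[1->2]=1 ship[0->1]=1 prod=4 -> [24 8 1]
Step 8: demand=3,sold=1 ship[1->2]=1 ship[0->1]=1 prod=4 -> [27 8 1]
Step 9: demand=3,sold=1 ship[1->2]=1 ship[0->1]=1 prod=4 -> [30 8 1]
Step 10: demand=3,sold=1 ship[1->2]=1 ship[0->1]=1 prod=4 -> [33 8 1]
Step 11: demand=3,sold=1 ship[1->2]=1 ship[0->1]=1 prod=4 -> [36 8 1]
Step 12: demand=3,sold=1 ship[1->2]=1 ship[0->1]=1 prod=4 -> [39 8 1]
First stockout at step 4

4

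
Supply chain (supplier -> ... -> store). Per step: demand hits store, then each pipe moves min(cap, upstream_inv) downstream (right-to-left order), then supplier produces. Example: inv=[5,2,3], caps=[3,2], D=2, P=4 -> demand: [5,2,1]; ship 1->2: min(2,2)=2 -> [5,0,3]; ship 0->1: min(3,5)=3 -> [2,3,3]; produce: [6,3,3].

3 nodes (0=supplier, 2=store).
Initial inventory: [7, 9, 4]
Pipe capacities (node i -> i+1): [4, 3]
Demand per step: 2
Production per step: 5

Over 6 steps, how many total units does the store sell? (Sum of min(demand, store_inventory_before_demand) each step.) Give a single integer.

Step 1: sold=2 (running total=2) -> [8 10 5]
Step 2: sold=2 (running total=4) -> [9 11 6]
Step 3: sold=2 (running total=6) -> [10 12 7]
Step 4: sold=2 (running total=8) -> [11 13 8]
Step 5: sold=2 (running total=10) -> [12 14 9]
Step 6: sold=2 (running total=12) -> [13 15 10]

Answer: 12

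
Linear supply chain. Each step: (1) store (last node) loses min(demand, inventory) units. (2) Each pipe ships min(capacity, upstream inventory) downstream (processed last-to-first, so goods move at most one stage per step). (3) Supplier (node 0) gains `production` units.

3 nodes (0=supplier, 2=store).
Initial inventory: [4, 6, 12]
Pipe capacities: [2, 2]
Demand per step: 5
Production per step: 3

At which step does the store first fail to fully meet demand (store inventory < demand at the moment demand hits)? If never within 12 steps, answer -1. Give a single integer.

Step 1: demand=5,sold=5 ship[1->2]=2 ship[0->1]=2 prod=3 -> [5 6 9]
Step 2: demand=5,sold=5 ship[1->2]=2 ship[0->1]=2 prod=3 -> [6 6 6]
Step 3: demand=5,sold=5 ship[1->2]=2 ship[0->1]=2 prod=3 -> [7 6 3]
Step 4: demand=5,sold=3 ship[1->2]=2 ship[0->1]=2 prod=3 -> [8 6 2]
Step 5: demand=5,sold=2 ship[1->2]=2 ship[0->1]=2 prod=3 -> [9 6 2]
Step 6: demand=5,sold=2 ship[1->2]=2 ship[0->1]=2 prod=3 -> [10 6 2]
Step 7: demand=5,sold=2 ship[1->2]=2 ship[0->1]=2 prod=3 -> [11 6 2]
Step 8: demand=5,sold=2 ship[1->2]=2 ship[0->1]=2 prod=3 -> [12 6 2]
Step 9: demand=5,sold=2 ship[1->2]=2 ship[0->1]=2 prod=3 -> [13 6 2]
Step 10: demand=5,sold=2 ship[1->2]=2 ship[0->1]=2 prod=3 -> [14 6 2]
Step 11: demand=5,sold=2 ship[1->2]=2 ship[0->1]=2 prod=3 -> [15 6 2]
Step 12: demand=5,sold=2 ship[1->2]=2 ship[0->1]=2 prod=3 -> [16 6 2]
First stockout at step 4

4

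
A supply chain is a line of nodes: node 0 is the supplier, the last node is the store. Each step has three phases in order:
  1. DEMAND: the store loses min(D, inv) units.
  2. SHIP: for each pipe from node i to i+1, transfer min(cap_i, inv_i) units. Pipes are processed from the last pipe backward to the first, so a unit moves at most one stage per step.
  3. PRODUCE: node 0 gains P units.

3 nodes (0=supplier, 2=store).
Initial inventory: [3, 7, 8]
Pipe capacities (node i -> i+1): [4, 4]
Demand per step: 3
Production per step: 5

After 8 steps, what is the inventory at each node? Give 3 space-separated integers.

Step 1: demand=3,sold=3 ship[1->2]=4 ship[0->1]=3 prod=5 -> inv=[5 6 9]
Step 2: demand=3,sold=3 ship[1->2]=4 ship[0->1]=4 prod=5 -> inv=[6 6 10]
Step 3: demand=3,sold=3 ship[1->2]=4 ship[0->1]=4 prod=5 -> inv=[7 6 11]
Step 4: demand=3,sold=3 ship[1->2]=4 ship[0->1]=4 prod=5 -> inv=[8 6 12]
Step 5: demand=3,sold=3 ship[1->2]=4 ship[0->1]=4 prod=5 -> inv=[9 6 13]
Step 6: demand=3,sold=3 ship[1->2]=4 ship[0->1]=4 prod=5 -> inv=[10 6 14]
Step 7: demand=3,sold=3 ship[1->2]=4 ship[0->1]=4 prod=5 -> inv=[11 6 15]
Step 8: demand=3,sold=3 ship[1->2]=4 ship[0->1]=4 prod=5 -> inv=[12 6 16]

12 6 16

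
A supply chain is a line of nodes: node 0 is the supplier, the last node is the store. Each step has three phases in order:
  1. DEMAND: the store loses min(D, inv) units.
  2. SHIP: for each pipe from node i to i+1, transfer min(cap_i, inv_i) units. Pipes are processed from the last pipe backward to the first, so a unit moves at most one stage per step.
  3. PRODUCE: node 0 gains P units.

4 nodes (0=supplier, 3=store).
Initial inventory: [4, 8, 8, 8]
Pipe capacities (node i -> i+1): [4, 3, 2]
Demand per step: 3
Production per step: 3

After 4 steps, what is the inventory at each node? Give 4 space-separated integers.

Step 1: demand=3,sold=3 ship[2->3]=2 ship[1->2]=3 ship[0->1]=4 prod=3 -> inv=[3 9 9 7]
Step 2: demand=3,sold=3 ship[2->3]=2 ship[1->2]=3 ship[0->1]=3 prod=3 -> inv=[3 9 10 6]
Step 3: demand=3,sold=3 ship[2->3]=2 ship[1->2]=3 ship[0->1]=3 prod=3 -> inv=[3 9 11 5]
Step 4: demand=3,sold=3 ship[2->3]=2 ship[1->2]=3 ship[0->1]=3 prod=3 -> inv=[3 9 12 4]

3 9 12 4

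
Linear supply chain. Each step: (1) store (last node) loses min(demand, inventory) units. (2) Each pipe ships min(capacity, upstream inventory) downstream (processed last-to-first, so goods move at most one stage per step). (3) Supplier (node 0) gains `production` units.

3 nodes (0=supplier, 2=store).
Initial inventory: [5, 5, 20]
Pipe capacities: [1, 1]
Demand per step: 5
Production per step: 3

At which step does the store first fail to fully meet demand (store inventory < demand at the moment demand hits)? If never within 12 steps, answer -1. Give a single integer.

Step 1: demand=5,sold=5 ship[1->2]=1 ship[0->1]=1 prod=3 -> [7 5 16]
Step 2: demand=5,sold=5 ship[1->2]=1 ship[0->1]=1 prod=3 -> [9 5 12]
Step 3: demand=5,sold=5 ship[1->2]=1 ship[0->1]=1 prod=3 -> [11 5 8]
Step 4: demand=5,sold=5 ship[1->2]=1 ship[0->1]=1 prod=3 -> [13 5 4]
Step 5: demand=5,sold=4 ship[1->2]=1 ship[0->1]=1 prod=3 -> [15 5 1]
Step 6: demand=5,sold=1 ship[1->2]=1 ship[0->1]=1 prod=3 -> [17 5 1]
Step 7: demand=5,sold=1 ship[1->2]=1 ship[0->1]=1 prod=3 -> [19 5 1]
Step 8: demand=5,sold=1 ship[1->2]=1 ship[0->1]=1 prod=3 -> [21 5 1]
Step 9: demand=5,sold=1 ship[1->2]=1 ship[0->1]=1 prod=3 -> [23 5 1]
Step 10: demand=5,sold=1 ship[1->2]=1 ship[0->1]=1 prod=3 -> [25 5 1]
Step 11: demand=5,sold=1 ship[1->2]=1 ship[0->1]=1 prod=3 -> [27 5 1]
Step 12: demand=5,sold=1 ship[1->2]=1 ship[0->1]=1 prod=3 -> [29 5 1]
First stockout at step 5

5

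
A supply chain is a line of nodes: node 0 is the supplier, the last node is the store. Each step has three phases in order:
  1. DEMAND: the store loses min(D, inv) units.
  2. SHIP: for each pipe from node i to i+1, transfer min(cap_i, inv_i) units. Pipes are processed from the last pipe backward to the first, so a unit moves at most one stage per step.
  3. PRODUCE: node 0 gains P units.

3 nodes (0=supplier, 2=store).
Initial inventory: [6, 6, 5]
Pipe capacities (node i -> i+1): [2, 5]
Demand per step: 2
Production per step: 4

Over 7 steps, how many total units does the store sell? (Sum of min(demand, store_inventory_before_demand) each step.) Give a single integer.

Answer: 14

Derivation:
Step 1: sold=2 (running total=2) -> [8 3 8]
Step 2: sold=2 (running total=4) -> [10 2 9]
Step 3: sold=2 (running total=6) -> [12 2 9]
Step 4: sold=2 (running total=8) -> [14 2 9]
Step 5: sold=2 (running total=10) -> [16 2 9]
Step 6: sold=2 (running total=12) -> [18 2 9]
Step 7: sold=2 (running total=14) -> [20 2 9]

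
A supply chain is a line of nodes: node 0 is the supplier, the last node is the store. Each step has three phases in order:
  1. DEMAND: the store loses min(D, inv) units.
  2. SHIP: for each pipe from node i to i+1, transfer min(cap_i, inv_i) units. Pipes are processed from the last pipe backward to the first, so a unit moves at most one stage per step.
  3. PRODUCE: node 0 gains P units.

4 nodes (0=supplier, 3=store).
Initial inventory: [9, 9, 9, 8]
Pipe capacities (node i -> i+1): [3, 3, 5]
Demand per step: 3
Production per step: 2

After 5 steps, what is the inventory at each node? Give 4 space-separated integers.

Step 1: demand=3,sold=3 ship[2->3]=5 ship[1->2]=3 ship[0->1]=3 prod=2 -> inv=[8 9 7 10]
Step 2: demand=3,sold=3 ship[2->3]=5 ship[1->2]=3 ship[0->1]=3 prod=2 -> inv=[7 9 5 12]
Step 3: demand=3,sold=3 ship[2->3]=5 ship[1->2]=3 ship[0->1]=3 prod=2 -> inv=[6 9 3 14]
Step 4: demand=3,sold=3 ship[2->3]=3 ship[1->2]=3 ship[0->1]=3 prod=2 -> inv=[5 9 3 14]
Step 5: demand=3,sold=3 ship[2->3]=3 ship[1->2]=3 ship[0->1]=3 prod=2 -> inv=[4 9 3 14]

4 9 3 14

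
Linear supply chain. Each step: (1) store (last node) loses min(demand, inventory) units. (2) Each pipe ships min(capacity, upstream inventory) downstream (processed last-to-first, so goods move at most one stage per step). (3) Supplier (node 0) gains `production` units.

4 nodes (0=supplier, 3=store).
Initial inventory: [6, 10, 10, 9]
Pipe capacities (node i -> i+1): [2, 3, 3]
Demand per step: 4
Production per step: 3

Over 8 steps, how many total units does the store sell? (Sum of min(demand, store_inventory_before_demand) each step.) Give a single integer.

Step 1: sold=4 (running total=4) -> [7 9 10 8]
Step 2: sold=4 (running total=8) -> [8 8 10 7]
Step 3: sold=4 (running total=12) -> [9 7 10 6]
Step 4: sold=4 (running total=16) -> [10 6 10 5]
Step 5: sold=4 (running total=20) -> [11 5 10 4]
Step 6: sold=4 (running total=24) -> [12 4 10 3]
Step 7: sold=3 (running total=27) -> [13 3 10 3]
Step 8: sold=3 (running total=30) -> [14 2 10 3]

Answer: 30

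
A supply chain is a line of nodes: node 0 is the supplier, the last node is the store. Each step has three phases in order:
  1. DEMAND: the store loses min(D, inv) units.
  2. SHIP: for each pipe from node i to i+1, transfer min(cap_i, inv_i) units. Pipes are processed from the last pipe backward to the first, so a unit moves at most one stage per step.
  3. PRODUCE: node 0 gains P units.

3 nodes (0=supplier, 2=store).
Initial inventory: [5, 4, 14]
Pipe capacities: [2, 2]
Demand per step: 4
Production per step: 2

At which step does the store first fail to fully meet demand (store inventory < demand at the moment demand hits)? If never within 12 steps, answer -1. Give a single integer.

Step 1: demand=4,sold=4 ship[1->2]=2 ship[0->1]=2 prod=2 -> [5 4 12]
Step 2: demand=4,sold=4 ship[1->2]=2 ship[0->1]=2 prod=2 -> [5 4 10]
Step 3: demand=4,sold=4 ship[1->2]=2 ship[0->1]=2 prod=2 -> [5 4 8]
Step 4: demand=4,sold=4 ship[1->2]=2 ship[0->1]=2 prod=2 -> [5 4 6]
Step 5: demand=4,sold=4 ship[1->2]=2 ship[0->1]=2 prod=2 -> [5 4 4]
Step 6: demand=4,sold=4 ship[1->2]=2 ship[0->1]=2 prod=2 -> [5 4 2]
Step 7: demand=4,sold=2 ship[1->2]=2 ship[0->1]=2 prod=2 -> [5 4 2]
Step 8: demand=4,sold=2 ship[1->2]=2 ship[0->1]=2 prod=2 -> [5 4 2]
Step 9: demand=4,sold=2 ship[1->2]=2 ship[0->1]=2 prod=2 -> [5 4 2]
Step 10: demand=4,sold=2 ship[1->2]=2 ship[0->1]=2 prod=2 -> [5 4 2]
Step 11: demand=4,sold=2 ship[1->2]=2 ship[0->1]=2 prod=2 -> [5 4 2]
Step 12: demand=4,sold=2 ship[1->2]=2 ship[0->1]=2 prod=2 -> [5 4 2]
First stockout at step 7

7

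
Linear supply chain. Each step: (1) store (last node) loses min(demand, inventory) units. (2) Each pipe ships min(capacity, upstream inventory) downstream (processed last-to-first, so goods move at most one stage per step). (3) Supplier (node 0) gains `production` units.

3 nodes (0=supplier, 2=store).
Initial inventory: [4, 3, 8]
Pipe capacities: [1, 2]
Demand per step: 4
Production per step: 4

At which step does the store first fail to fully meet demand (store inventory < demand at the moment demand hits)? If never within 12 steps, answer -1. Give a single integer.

Step 1: demand=4,sold=4 ship[1->2]=2 ship[0->1]=1 prod=4 -> [7 2 6]
Step 2: demand=4,sold=4 ship[1->2]=2 ship[0->1]=1 prod=4 -> [10 1 4]
Step 3: demand=4,sold=4 ship[1->2]=1 ship[0->1]=1 prod=4 -> [13 1 1]
Step 4: demand=4,sold=1 ship[1->2]=1 ship[0->1]=1 prod=4 -> [16 1 1]
Step 5: demand=4,sold=1 ship[1->2]=1 ship[0->1]=1 prod=4 -> [19 1 1]
Step 6: demand=4,sold=1 ship[1->2]=1 ship[0->1]=1 prod=4 -> [22 1 1]
Step 7: demand=4,sold=1 ship[1->2]=1 ship[0->1]=1 prod=4 -> [25 1 1]
Step 8: demand=4,sold=1 ship[1->2]=1 ship[0->1]=1 prod=4 -> [28 1 1]
Step 9: demand=4,sold=1 ship[1->2]=1 ship[0->1]=1 prod=4 -> [31 1 1]
Step 10: demand=4,sold=1 ship[1->2]=1 ship[0->1]=1 prod=4 -> [34 1 1]
Step 11: demand=4,sold=1 ship[1->2]=1 ship[0->1]=1 prod=4 -> [37 1 1]
Step 12: demand=4,sold=1 ship[1->2]=1 ship[0->1]=1 prod=4 -> [40 1 1]
First stockout at step 4

4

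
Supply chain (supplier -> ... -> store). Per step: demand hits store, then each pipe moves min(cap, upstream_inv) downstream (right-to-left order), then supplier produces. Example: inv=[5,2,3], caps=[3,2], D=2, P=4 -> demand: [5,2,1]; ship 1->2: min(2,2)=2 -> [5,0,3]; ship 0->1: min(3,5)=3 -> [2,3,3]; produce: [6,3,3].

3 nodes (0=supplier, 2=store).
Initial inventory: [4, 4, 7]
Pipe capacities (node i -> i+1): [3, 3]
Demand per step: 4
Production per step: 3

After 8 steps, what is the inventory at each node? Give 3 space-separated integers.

Step 1: demand=4,sold=4 ship[1->2]=3 ship[0->1]=3 prod=3 -> inv=[4 4 6]
Step 2: demand=4,sold=4 ship[1->2]=3 ship[0->1]=3 prod=3 -> inv=[4 4 5]
Step 3: demand=4,sold=4 ship[1->2]=3 ship[0->1]=3 prod=3 -> inv=[4 4 4]
Step 4: demand=4,sold=4 ship[1->2]=3 ship[0->1]=3 prod=3 -> inv=[4 4 3]
Step 5: demand=4,sold=3 ship[1->2]=3 ship[0->1]=3 prod=3 -> inv=[4 4 3]
Step 6: demand=4,sold=3 ship[1->2]=3 ship[0->1]=3 prod=3 -> inv=[4 4 3]
Step 7: demand=4,sold=3 ship[1->2]=3 ship[0->1]=3 prod=3 -> inv=[4 4 3]
Step 8: demand=4,sold=3 ship[1->2]=3 ship[0->1]=3 prod=3 -> inv=[4 4 3]

4 4 3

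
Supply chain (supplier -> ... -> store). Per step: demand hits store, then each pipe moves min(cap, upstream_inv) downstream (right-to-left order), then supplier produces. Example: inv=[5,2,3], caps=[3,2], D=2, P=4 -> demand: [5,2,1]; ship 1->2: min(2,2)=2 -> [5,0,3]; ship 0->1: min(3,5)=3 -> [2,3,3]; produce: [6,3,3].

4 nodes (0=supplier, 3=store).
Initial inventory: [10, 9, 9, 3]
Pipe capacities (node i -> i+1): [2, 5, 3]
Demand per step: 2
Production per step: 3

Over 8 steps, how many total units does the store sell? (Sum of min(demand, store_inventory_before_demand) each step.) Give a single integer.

Answer: 16

Derivation:
Step 1: sold=2 (running total=2) -> [11 6 11 4]
Step 2: sold=2 (running total=4) -> [12 3 13 5]
Step 3: sold=2 (running total=6) -> [13 2 13 6]
Step 4: sold=2 (running total=8) -> [14 2 12 7]
Step 5: sold=2 (running total=10) -> [15 2 11 8]
Step 6: sold=2 (running total=12) -> [16 2 10 9]
Step 7: sold=2 (running total=14) -> [17 2 9 10]
Step 8: sold=2 (running total=16) -> [18 2 8 11]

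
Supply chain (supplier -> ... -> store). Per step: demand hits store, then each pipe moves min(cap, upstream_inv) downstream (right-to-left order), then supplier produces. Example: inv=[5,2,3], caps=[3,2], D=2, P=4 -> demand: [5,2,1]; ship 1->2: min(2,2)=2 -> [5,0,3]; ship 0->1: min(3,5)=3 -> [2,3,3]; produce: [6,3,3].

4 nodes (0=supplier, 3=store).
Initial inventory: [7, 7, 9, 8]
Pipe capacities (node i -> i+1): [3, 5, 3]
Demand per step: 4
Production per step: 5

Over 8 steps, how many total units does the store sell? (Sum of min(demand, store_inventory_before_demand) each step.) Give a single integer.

Answer: 29

Derivation:
Step 1: sold=4 (running total=4) -> [9 5 11 7]
Step 2: sold=4 (running total=8) -> [11 3 13 6]
Step 3: sold=4 (running total=12) -> [13 3 13 5]
Step 4: sold=4 (running total=16) -> [15 3 13 4]
Step 5: sold=4 (running total=20) -> [17 3 13 3]
Step 6: sold=3 (running total=23) -> [19 3 13 3]
Step 7: sold=3 (running total=26) -> [21 3 13 3]
Step 8: sold=3 (running total=29) -> [23 3 13 3]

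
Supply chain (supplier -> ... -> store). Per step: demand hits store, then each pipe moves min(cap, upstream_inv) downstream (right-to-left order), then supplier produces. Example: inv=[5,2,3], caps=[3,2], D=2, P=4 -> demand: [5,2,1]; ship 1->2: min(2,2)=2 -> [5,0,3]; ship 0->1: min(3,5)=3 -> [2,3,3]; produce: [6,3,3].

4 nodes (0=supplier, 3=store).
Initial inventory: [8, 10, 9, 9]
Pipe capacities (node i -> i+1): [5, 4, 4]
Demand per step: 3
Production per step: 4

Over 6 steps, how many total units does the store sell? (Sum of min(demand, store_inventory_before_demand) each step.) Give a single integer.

Answer: 18

Derivation:
Step 1: sold=3 (running total=3) -> [7 11 9 10]
Step 2: sold=3 (running total=6) -> [6 12 9 11]
Step 3: sold=3 (running total=9) -> [5 13 9 12]
Step 4: sold=3 (running total=12) -> [4 14 9 13]
Step 5: sold=3 (running total=15) -> [4 14 9 14]
Step 6: sold=3 (running total=18) -> [4 14 9 15]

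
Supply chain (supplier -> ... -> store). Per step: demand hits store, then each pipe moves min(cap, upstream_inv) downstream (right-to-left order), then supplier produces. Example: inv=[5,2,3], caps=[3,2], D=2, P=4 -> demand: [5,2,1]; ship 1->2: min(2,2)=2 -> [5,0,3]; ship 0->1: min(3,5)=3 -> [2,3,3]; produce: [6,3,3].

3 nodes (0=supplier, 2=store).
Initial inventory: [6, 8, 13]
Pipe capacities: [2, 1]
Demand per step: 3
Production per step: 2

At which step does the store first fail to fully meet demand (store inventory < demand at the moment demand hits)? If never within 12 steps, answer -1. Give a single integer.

Step 1: demand=3,sold=3 ship[1->2]=1 ship[0->1]=2 prod=2 -> [6 9 11]
Step 2: demand=3,sold=3 ship[1->2]=1 ship[0->1]=2 prod=2 -> [6 10 9]
Step 3: demand=3,sold=3 ship[1->2]=1 ship[0->1]=2 prod=2 -> [6 11 7]
Step 4: demand=3,sold=3 ship[1->2]=1 ship[0->1]=2 prod=2 -> [6 12 5]
Step 5: demand=3,sold=3 ship[1->2]=1 ship[0->1]=2 prod=2 -> [6 13 3]
Step 6: demand=3,sold=3 ship[1->2]=1 ship[0->1]=2 prod=2 -> [6 14 1]
Step 7: demand=3,sold=1 ship[1->2]=1 ship[0->1]=2 prod=2 -> [6 15 1]
Step 8: demand=3,sold=1 ship[1->2]=1 ship[0->1]=2 prod=2 -> [6 16 1]
Step 9: demand=3,sold=1 ship[1->2]=1 ship[0->1]=2 prod=2 -> [6 17 1]
Step 10: demand=3,sold=1 ship[1->2]=1 ship[0->1]=2 prod=2 -> [6 18 1]
Step 11: demand=3,sold=1 ship[1->2]=1 ship[0->1]=2 prod=2 -> [6 19 1]
Step 12: demand=3,sold=1 ship[1->2]=1 ship[0->1]=2 prod=2 -> [6 20 1]
First stockout at step 7

7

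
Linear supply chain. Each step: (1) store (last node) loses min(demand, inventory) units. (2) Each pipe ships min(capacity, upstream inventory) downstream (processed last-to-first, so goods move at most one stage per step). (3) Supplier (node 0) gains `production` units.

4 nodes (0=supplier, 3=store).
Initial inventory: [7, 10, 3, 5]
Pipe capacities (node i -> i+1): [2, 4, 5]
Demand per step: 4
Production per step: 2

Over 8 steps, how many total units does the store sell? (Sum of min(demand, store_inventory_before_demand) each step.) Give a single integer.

Step 1: sold=4 (running total=4) -> [7 8 4 4]
Step 2: sold=4 (running total=8) -> [7 6 4 4]
Step 3: sold=4 (running total=12) -> [7 4 4 4]
Step 4: sold=4 (running total=16) -> [7 2 4 4]
Step 5: sold=4 (running total=20) -> [7 2 2 4]
Step 6: sold=4 (running total=24) -> [7 2 2 2]
Step 7: sold=2 (running total=26) -> [7 2 2 2]
Step 8: sold=2 (running total=28) -> [7 2 2 2]

Answer: 28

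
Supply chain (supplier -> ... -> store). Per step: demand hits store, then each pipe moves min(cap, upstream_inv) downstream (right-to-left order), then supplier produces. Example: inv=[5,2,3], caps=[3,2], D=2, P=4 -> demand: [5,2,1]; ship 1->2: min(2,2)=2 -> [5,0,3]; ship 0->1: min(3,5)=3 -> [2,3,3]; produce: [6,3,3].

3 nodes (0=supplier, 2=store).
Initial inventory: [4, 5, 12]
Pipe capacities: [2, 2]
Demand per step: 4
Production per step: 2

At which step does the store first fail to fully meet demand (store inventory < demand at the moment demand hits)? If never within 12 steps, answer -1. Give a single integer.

Step 1: demand=4,sold=4 ship[1->2]=2 ship[0->1]=2 prod=2 -> [4 5 10]
Step 2: demand=4,sold=4 ship[1->2]=2 ship[0->1]=2 prod=2 -> [4 5 8]
Step 3: demand=4,sold=4 ship[1->2]=2 ship[0->1]=2 prod=2 -> [4 5 6]
Step 4: demand=4,sold=4 ship[1->2]=2 ship[0->1]=2 prod=2 -> [4 5 4]
Step 5: demand=4,sold=4 ship[1->2]=2 ship[0->1]=2 prod=2 -> [4 5 2]
Step 6: demand=4,sold=2 ship[1->2]=2 ship[0->1]=2 prod=2 -> [4 5 2]
Step 7: demand=4,sold=2 ship[1->2]=2 ship[0->1]=2 prod=2 -> [4 5 2]
Step 8: demand=4,sold=2 ship[1->2]=2 ship[0->1]=2 prod=2 -> [4 5 2]
Step 9: demand=4,sold=2 ship[1->2]=2 ship[0->1]=2 prod=2 -> [4 5 2]
Step 10: demand=4,sold=2 ship[1->2]=2 ship[0->1]=2 prod=2 -> [4 5 2]
Step 11: demand=4,sold=2 ship[1->2]=2 ship[0->1]=2 prod=2 -> [4 5 2]
Step 12: demand=4,sold=2 ship[1->2]=2 ship[0->1]=2 prod=2 -> [4 5 2]
First stockout at step 6

6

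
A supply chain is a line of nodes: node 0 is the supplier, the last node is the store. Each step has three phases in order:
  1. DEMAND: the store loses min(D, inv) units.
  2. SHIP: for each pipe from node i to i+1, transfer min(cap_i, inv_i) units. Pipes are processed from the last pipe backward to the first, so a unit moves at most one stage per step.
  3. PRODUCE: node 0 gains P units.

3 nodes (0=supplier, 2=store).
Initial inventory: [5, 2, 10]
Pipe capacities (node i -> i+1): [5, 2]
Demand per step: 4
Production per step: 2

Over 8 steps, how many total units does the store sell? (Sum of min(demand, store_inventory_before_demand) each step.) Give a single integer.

Answer: 24

Derivation:
Step 1: sold=4 (running total=4) -> [2 5 8]
Step 2: sold=4 (running total=8) -> [2 5 6]
Step 3: sold=4 (running total=12) -> [2 5 4]
Step 4: sold=4 (running total=16) -> [2 5 2]
Step 5: sold=2 (running total=18) -> [2 5 2]
Step 6: sold=2 (running total=20) -> [2 5 2]
Step 7: sold=2 (running total=22) -> [2 5 2]
Step 8: sold=2 (running total=24) -> [2 5 2]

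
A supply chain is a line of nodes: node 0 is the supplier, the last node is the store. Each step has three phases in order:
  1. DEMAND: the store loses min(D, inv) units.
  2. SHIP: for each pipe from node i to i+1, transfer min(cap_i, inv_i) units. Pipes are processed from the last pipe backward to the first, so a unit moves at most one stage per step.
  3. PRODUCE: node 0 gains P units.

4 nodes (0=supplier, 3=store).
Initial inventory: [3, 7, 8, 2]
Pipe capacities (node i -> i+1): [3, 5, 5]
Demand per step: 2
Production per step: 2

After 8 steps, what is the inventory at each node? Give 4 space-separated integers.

Step 1: demand=2,sold=2 ship[2->3]=5 ship[1->2]=5 ship[0->1]=3 prod=2 -> inv=[2 5 8 5]
Step 2: demand=2,sold=2 ship[2->3]=5 ship[1->2]=5 ship[0->1]=2 prod=2 -> inv=[2 2 8 8]
Step 3: demand=2,sold=2 ship[2->3]=5 ship[1->2]=2 ship[0->1]=2 prod=2 -> inv=[2 2 5 11]
Step 4: demand=2,sold=2 ship[2->3]=5 ship[1->2]=2 ship[0->1]=2 prod=2 -> inv=[2 2 2 14]
Step 5: demand=2,sold=2 ship[2->3]=2 ship[1->2]=2 ship[0->1]=2 prod=2 -> inv=[2 2 2 14]
Step 6: demand=2,sold=2 ship[2->3]=2 ship[1->2]=2 ship[0->1]=2 prod=2 -> inv=[2 2 2 14]
Step 7: demand=2,sold=2 ship[2->3]=2 ship[1->2]=2 ship[0->1]=2 prod=2 -> inv=[2 2 2 14]
Step 8: demand=2,sold=2 ship[2->3]=2 ship[1->2]=2 ship[0->1]=2 prod=2 -> inv=[2 2 2 14]

2 2 2 14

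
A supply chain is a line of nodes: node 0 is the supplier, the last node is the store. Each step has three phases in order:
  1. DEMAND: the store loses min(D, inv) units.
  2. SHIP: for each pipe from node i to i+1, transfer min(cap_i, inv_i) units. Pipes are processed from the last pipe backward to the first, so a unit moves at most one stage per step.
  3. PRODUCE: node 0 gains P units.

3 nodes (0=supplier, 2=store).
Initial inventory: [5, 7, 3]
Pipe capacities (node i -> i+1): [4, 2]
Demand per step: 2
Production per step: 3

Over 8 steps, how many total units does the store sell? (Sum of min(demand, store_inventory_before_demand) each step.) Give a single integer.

Step 1: sold=2 (running total=2) -> [4 9 3]
Step 2: sold=2 (running total=4) -> [3 11 3]
Step 3: sold=2 (running total=6) -> [3 12 3]
Step 4: sold=2 (running total=8) -> [3 13 3]
Step 5: sold=2 (running total=10) -> [3 14 3]
Step 6: sold=2 (running total=12) -> [3 15 3]
Step 7: sold=2 (running total=14) -> [3 16 3]
Step 8: sold=2 (running total=16) -> [3 17 3]

Answer: 16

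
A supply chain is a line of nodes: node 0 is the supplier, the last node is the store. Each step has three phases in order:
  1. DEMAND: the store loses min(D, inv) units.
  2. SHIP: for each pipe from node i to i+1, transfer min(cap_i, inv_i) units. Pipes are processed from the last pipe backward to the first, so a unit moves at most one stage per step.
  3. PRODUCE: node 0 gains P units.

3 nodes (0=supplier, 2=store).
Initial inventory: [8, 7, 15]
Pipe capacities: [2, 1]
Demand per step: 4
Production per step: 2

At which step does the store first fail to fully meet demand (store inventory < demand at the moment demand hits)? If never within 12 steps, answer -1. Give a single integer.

Step 1: demand=4,sold=4 ship[1->2]=1 ship[0->1]=2 prod=2 -> [8 8 12]
Step 2: demand=4,sold=4 ship[1->2]=1 ship[0->1]=2 prod=2 -> [8 9 9]
Step 3: demand=4,sold=4 ship[1->2]=1 ship[0->1]=2 prod=2 -> [8 10 6]
Step 4: demand=4,sold=4 ship[1->2]=1 ship[0->1]=2 prod=2 -> [8 11 3]
Step 5: demand=4,sold=3 ship[1->2]=1 ship[0->1]=2 prod=2 -> [8 12 1]
Step 6: demand=4,sold=1 ship[1->2]=1 ship[0->1]=2 prod=2 -> [8 13 1]
Step 7: demand=4,sold=1 ship[1->2]=1 ship[0->1]=2 prod=2 -> [8 14 1]
Step 8: demand=4,sold=1 ship[1->2]=1 ship[0->1]=2 prod=2 -> [8 15 1]
Step 9: demand=4,sold=1 ship[1->2]=1 ship[0->1]=2 prod=2 -> [8 16 1]
Step 10: demand=4,sold=1 ship[1->2]=1 ship[0->1]=2 prod=2 -> [8 17 1]
Step 11: demand=4,sold=1 ship[1->2]=1 ship[0->1]=2 prod=2 -> [8 18 1]
Step 12: demand=4,sold=1 ship[1->2]=1 ship[0->1]=2 prod=2 -> [8 19 1]
First stockout at step 5

5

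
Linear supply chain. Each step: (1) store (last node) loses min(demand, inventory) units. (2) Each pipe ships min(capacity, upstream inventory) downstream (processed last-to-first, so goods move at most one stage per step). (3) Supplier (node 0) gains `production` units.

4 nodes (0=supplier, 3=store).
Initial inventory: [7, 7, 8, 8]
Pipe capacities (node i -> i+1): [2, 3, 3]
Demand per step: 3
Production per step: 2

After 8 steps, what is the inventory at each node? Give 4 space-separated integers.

Step 1: demand=3,sold=3 ship[2->3]=3 ship[1->2]=3 ship[0->1]=2 prod=2 -> inv=[7 6 8 8]
Step 2: demand=3,sold=3 ship[2->3]=3 ship[1->2]=3 ship[0->1]=2 prod=2 -> inv=[7 5 8 8]
Step 3: demand=3,sold=3 ship[2->3]=3 ship[1->2]=3 ship[0->1]=2 prod=2 -> inv=[7 4 8 8]
Step 4: demand=3,sold=3 ship[2->3]=3 ship[1->2]=3 ship[0->1]=2 prod=2 -> inv=[7 3 8 8]
Step 5: demand=3,sold=3 ship[2->3]=3 ship[1->2]=3 ship[0->1]=2 prod=2 -> inv=[7 2 8 8]
Step 6: demand=3,sold=3 ship[2->3]=3 ship[1->2]=2 ship[0->1]=2 prod=2 -> inv=[7 2 7 8]
Step 7: demand=3,sold=3 ship[2->3]=3 ship[1->2]=2 ship[0->1]=2 prod=2 -> inv=[7 2 6 8]
Step 8: demand=3,sold=3 ship[2->3]=3 ship[1->2]=2 ship[0->1]=2 prod=2 -> inv=[7 2 5 8]

7 2 5 8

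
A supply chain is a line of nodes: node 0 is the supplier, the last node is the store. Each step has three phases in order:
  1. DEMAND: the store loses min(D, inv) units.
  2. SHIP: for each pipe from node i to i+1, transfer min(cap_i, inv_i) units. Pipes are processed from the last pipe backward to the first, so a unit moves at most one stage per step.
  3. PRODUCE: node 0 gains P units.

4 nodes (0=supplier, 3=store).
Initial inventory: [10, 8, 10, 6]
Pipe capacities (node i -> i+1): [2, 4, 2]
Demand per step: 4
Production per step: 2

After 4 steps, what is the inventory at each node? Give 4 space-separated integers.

Step 1: demand=4,sold=4 ship[2->3]=2 ship[1->2]=4 ship[0->1]=2 prod=2 -> inv=[10 6 12 4]
Step 2: demand=4,sold=4 ship[2->3]=2 ship[1->2]=4 ship[0->1]=2 prod=2 -> inv=[10 4 14 2]
Step 3: demand=4,sold=2 ship[2->3]=2 ship[1->2]=4 ship[0->1]=2 prod=2 -> inv=[10 2 16 2]
Step 4: demand=4,sold=2 ship[2->3]=2 ship[1->2]=2 ship[0->1]=2 prod=2 -> inv=[10 2 16 2]

10 2 16 2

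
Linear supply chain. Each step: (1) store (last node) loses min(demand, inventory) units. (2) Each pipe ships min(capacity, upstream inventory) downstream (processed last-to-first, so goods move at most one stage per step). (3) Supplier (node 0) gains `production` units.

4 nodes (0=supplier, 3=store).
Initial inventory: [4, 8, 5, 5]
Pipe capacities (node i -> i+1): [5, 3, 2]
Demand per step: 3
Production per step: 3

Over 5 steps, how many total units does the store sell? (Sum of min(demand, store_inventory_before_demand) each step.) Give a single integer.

Answer: 13

Derivation:
Step 1: sold=3 (running total=3) -> [3 9 6 4]
Step 2: sold=3 (running total=6) -> [3 9 7 3]
Step 3: sold=3 (running total=9) -> [3 9 8 2]
Step 4: sold=2 (running total=11) -> [3 9 9 2]
Step 5: sold=2 (running total=13) -> [3 9 10 2]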